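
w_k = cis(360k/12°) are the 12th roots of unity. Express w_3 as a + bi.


Angle = 360*3/12 = 90°
a = cos(90°) = 0
b = sin(90°) = 1.0000

0 + 1.0000i


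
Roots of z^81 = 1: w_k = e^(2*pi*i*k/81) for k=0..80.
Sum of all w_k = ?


The sum of all 81th roots of unity is 0.
Geometric series: (1 - w^81)/(1 - w) = (1-1)/(1-w) = 0 since w^81 = 1, w ≠ 1.
Alternatively: coefficient of z^80 in z^81 - 1 is 0.

0


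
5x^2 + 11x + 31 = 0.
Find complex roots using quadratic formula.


disc = 11^2 - 4*5*31 = 121 - 620 = -499
sqrt(|disc|) = sqrt(499) = 22.3383
Real part = -11/(2*5) = -1.1000
Imag part = 22.3383/(2*5) = 2.2338

-1.1000 ± 2.2338i


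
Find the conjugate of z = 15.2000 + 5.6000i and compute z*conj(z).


z_bar = 15.2000 - 5.6000i
z*z_bar = 15.2^2 + 5.6^2 = 231.04 + 31.36 = 262.4

z_bar = 15.2000 - 5.6000i, z*z_bar = 262.4


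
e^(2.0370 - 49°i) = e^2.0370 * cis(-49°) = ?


e^2.0370 = 7.6676
cos(-49°) = 0.65606
sin(-49°) = -0.75471
Real = 7.6676*0.65606 = 5.0304
Imag = 7.6676*(-0.75471) = -5.7868

5.0304 - 5.7868i


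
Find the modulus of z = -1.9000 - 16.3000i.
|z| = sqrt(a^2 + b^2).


|z| = sqrt((-1.9)^2 + (-16.3)^2) = sqrt(3.61 + 265.69) = sqrt(269.3) = 16.4104

|z| = 16.4104


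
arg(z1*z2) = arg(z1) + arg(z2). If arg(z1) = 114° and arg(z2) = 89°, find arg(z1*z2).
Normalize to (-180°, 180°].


arg(z1*z2) = 114° + 89° = 203°
Normalized to (-180°, 180°]: -157°

-157°


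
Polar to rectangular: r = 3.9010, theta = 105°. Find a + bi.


a = 3.9010*cos(105°) = 3.9010*(-0.25882) = -1.0097
b = 3.9010*sin(105°) = 3.9010*0.96593 = 3.7681

-1.0097 + 3.7681i


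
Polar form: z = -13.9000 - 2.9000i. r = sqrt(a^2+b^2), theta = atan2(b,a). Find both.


r = sqrt(193.21+8.41) = sqrt(201.62) = 14.1993
theta = atan2(-2.9, -13.9) = -168.2153 degrees

r = 14.1993, theta = -168.2153 degrees


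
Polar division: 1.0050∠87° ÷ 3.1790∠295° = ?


r = 1.0050 / 3.1790 = 0.3161
theta = 87° - 295° = -208° = 152° (mod 360)

0.3161 cis(152°)


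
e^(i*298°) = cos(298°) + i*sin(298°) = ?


cos(298°) = 0.4695
sin(298°) = -0.8829

e^(i*298°) = 0.4695 - 0.8829i


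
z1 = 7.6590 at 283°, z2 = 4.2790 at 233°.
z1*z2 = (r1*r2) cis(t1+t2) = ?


r = 7.6590 * 4.2790 = 32.7729
theta = 283° + 233° = 516° = 156° (mod 360)

32.7729 cis(156°)


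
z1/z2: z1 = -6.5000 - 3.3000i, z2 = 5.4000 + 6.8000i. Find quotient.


Conjugate of z2 = 5.4000 - 6.8000i
Numerator: (-6.5000 - 3.3000i)(5.4000 - 6.8000i) = -57.5400 + 26.3800i
Denominator: 5.4^2 + 6.8^2 = 75.4
Result = (-57.5400 + 26.3800i)/75.4

-0.7631 + 0.3499i


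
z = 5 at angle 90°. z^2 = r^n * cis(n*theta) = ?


r^2 = 5^2 = 25
n*theta = 2*90° = 180° = 180° (mod 360)
a = 25*cos(180°) = -25.0000
b = 25*sin(180°) = 0

25 cis(180°) = -25.0000 + 0i


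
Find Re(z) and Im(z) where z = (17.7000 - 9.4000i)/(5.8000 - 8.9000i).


Multiply by conjugate: (17.7000 - 9.4000i)(5.8000 + 8.9000i) / (5.8^2 + (-8.9)^2)
Numerator real = 17.7*5.8 - (9.4)*(-8.9) = 186.32
Numerator imag = -9.4*5.8 - 17.7*(-8.9) = 103.01
Denominator = 112.85
Re(z) = 186.32/112.85 = 1.6510
Im(z) = 103.01/112.85 = 0.9128

Re(z) = 1.6510, Im(z) = 0.9128


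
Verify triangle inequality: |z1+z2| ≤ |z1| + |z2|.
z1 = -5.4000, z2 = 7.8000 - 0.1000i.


|z1| = sqrt((-5.4)^2 + 0^2) = sqrt(29.16) = 5.4000
|z2| = sqrt(7.8^2 + (-0.1)^2) = sqrt(60.85) = 7.8006
z1+z2 = 2.4000 - 0.1000i
|z1+z2| = sqrt(5.77) = 2.4021
|z1|+|z2| = 5.4000 + 7.8006 = 13.2006

|z1+z2| = 2.4021 ≤ |z1|+|z2| = 13.2006 (verified)


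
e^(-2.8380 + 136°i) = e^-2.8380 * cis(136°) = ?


e^-2.8380 = 0.05854
cos(136°) = -0.7193
sin(136°) = 0.6947
Real = 0.05854*(-0.7193) = -0.0421
Imag = 0.05854*0.6947 = 0.0407

-0.0421 + 0.0407i


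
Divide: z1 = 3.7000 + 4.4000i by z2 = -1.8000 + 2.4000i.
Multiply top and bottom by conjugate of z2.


Conjugate of z2 = -1.8000 - 2.4000i
Numerator: (3.7000 + 4.4000i)(-1.8000 - 2.4000i) = 3.9000 - 16.8000i
Denominator: (-1.8)^2 + 2.4^2 = 9
Result = (3.9000 - 16.8000i)/9

0.4333 - 1.8667i


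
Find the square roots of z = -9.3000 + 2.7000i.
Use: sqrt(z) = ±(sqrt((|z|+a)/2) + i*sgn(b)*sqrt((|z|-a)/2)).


|z| = sqrt(86.49+7.29) = 9.6840
sqrt((|z|+a)/2) = sqrt((9.6840+(-9.3))/2) = sqrt(0.1920) = 0.4382
sqrt((|z|-a)/2) = sqrt((9.6840-(-9.3))/2) = sqrt(9.4920) = 3.0809

±(0.4382 + 3.0809i) i.e. 0.4382 + 3.0809i and -0.4382 - 3.0809i


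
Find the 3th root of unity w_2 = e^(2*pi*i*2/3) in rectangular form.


Angle = 360*2/3 = 240°
a = cos(240°) = -0.5000
b = sin(240°) = -0.8660

-0.5000 - 0.8660i


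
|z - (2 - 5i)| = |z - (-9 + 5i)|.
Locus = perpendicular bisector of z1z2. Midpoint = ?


Equal distances means the locus is the perpendicular bisector of z1 and z2.
Midpoint = ((2+(-9))/2, (-5+5)/2) = (-3.5000, 0)

Perpendicular bisector through (-3.5000, 0)


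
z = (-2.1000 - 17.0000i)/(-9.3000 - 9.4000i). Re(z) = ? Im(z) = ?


Multiply by conjugate: (-2.1000 - 17.0000i)(-9.3000 + 9.4000i) / ((-9.3)^2 + (-9.4)^2)
Numerator real = -2.1*(-9.3) - (17)*(-9.4) = 179.33
Numerator imag = -17*(-9.3) - (-2.1)*(-9.4) = 138.36
Denominator = 174.85
Re(z) = 179.33/174.85 = 1.0256
Im(z) = 138.36/174.85 = 0.7913

Re(z) = 1.0256, Im(z) = 0.7913


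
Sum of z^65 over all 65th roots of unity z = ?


The roots are w_k = w^k with w = e^(2*pi*i/65), and (w^k)^65 = (w^65)^k.
So S = 1 + u + u^2 + ... + u^(64) with u = w^65.
65 = 1*65 + 0, so 65 is a multiple of 65 and u = (w^65)^1 = 1.
Every one of the 65 terms equals 1: S = 65

S = 65


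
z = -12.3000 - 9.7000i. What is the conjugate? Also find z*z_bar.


z_bar = -12.3000 + 9.7000i
z*z_bar = (-12.3)^2 + (-9.7)^2 = 151.29 + 94.09 = 245.38

z_bar = -12.3000 + 9.7000i, z*z_bar = 245.38


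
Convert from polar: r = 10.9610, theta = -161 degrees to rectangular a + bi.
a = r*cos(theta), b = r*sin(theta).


a = 10.9610*cos(-161°) = 10.9610*(-0.94552) = -10.3638
b = 10.9610*sin(-161°) = 10.9610*(-0.32557) = -3.5686

-10.3638 - 3.5686i


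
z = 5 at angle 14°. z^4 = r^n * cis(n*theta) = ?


r^4 = 5^4 = 625
n*theta = 4*14° = 56° = 56° (mod 360)
a = 625*cos(56°) = 349.4956
b = 625*sin(56°) = 518.1485

625 cis(56°) = 349.4956 + 518.1485i


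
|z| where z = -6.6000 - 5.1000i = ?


|z| = sqrt((-6.6)^2 + (-5.1)^2) = sqrt(43.56 + 26.01) = sqrt(69.57) = 8.3409

|z| = 8.3409


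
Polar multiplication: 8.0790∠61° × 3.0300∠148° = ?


r = 8.0790 * 3.0300 = 24.4794
theta = 61° + 148° = 209° = 209° (mod 360)

24.4794 cis(209°)


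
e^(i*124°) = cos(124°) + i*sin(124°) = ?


cos(124°) = -0.5592
sin(124°) = 0.8290

e^(i*124°) = -0.5592 + 0.8290i


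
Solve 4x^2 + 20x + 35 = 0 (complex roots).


disc = 20^2 - 4*4*35 = 400 - 560 = -160
sqrt(|disc|) = sqrt(160) = 12.6491
Real part = -20/(2*4) = -2.5000
Imag part = 12.6491/(2*4) = 1.5811

-2.5000 ± 1.5811i


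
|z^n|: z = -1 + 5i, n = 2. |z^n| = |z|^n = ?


|z| = sqrt(1+25) = sqrt(26) = 5.0990
|z^2| = |z|^2 = (sqrt(26))^2 = 26

|z^2| = 26


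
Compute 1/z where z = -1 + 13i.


|z|^2 = 1+169 = 170
1/z = (-1 - 13i)/170

1/z = -0.0059 - 0.0765i


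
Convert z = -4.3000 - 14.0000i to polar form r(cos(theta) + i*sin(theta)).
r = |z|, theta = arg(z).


r = sqrt(18.49+196) = sqrt(214.49) = 14.6455
theta = atan2(-14, -4.3) = -107.0740 degrees

r = 14.6455, theta = -107.0740 degrees


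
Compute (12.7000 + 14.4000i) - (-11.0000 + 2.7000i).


Real: 12.7 + 11 = 23.7
Imag: 14.4 - 2.7 = 11.7

23.7000 + 11.7000i


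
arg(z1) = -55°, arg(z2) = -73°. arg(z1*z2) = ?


arg(z1*z2) = -55° - 73° = -128°
Normalized to (-180°, 180°]: -128°

-128°


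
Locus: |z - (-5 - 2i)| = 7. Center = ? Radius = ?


|z - z0| = r is a circle with center z0 and radius r.
Center = (-5, -2), radius = 7

Circle with center (-5, -2) and radius 7


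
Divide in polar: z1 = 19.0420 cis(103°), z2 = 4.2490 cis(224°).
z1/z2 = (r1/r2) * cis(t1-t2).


r = 19.0420 / 4.2490 = 4.4815
theta = 103° - 224° = -121° = 239° (mod 360)

4.4815 cis(239°)


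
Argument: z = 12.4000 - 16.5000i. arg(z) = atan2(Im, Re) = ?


Re = 12.4, Im = -16.5
arg = atan2(-16.5, 12.4) = -53.0746 degrees

arg(z) = -53.0746 degrees


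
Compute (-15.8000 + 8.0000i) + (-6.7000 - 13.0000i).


Real: -15.8 - 6.7 = -22.5
Imag: 8 - 13 = -5

-22.5000 - 5.0000i


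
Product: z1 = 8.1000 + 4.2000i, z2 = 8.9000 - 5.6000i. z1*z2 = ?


Real = 8.1*8.9 - 4.2*(-5.6) = 72.09 - (-23.52) = 95.61
Imag = 8.1*(-5.6) + 8.9*4.2 = -45.36 + 37.38 = -7.98

95.6100 - 7.9800i


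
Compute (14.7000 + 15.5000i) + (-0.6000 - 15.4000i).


Real: 14.7 - 0.6 = 14.1
Imag: 15.5 - 15.4 = 0.1

14.1000 + 0.1000i


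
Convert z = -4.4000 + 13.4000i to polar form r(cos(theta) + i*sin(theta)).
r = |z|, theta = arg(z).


r = sqrt(19.36+179.56) = sqrt(198.92) = 14.1039
theta = atan2(13.4, -4.4) = 108.1780 degrees

r = 14.1039, theta = 108.1780 degrees


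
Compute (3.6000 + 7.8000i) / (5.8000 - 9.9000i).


Conjugate of z2 = 5.8000 + 9.9000i
Numerator: (3.6000 + 7.8000i)(5.8000 + 9.9000i) = -56.3400 + 80.8800i
Denominator: 5.8^2 + (-9.9)^2 = 131.65
Result = (-56.3400 + 80.8800i)/131.65

-0.4280 + 0.6144i


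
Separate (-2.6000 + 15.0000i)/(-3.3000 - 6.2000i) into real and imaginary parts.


Multiply by conjugate: (-2.6000 + 15.0000i)(-3.3000 + 6.2000i) / ((-3.3)^2 + (-6.2)^2)
Numerator real = -2.6*(-3.3) + 15*(-6.2) = -84.42
Numerator imag = 15*(-3.3) - (-2.6)*(-6.2) = -65.62
Denominator = 49.33
Re(z) = -84.42/49.33 = -1.7113
Im(z) = -65.62/49.33 = -1.3302

Re(z) = -1.7113, Im(z) = -1.3302


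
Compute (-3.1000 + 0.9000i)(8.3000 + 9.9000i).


Real = -3.1*8.3 - 0.9*9.9 = -25.73 - 8.91 = -34.64
Imag = -3.1*9.9 + 8.3*0.9 = -30.69 + 7.47 = -23.22

-34.6400 - 23.2200i


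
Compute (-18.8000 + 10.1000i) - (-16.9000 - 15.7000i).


Real: -18.8 + 16.9 = -1.9
Imag: 10.1 + 15.7 = 25.8

-1.9000 + 25.8000i


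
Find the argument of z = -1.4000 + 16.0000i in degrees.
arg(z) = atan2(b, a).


Re = -1.4, Im = 16
arg = atan2(16, -1.4) = 95.0006 degrees

arg(z) = 95.0006 degrees


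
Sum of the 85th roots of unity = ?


The sum of all 85th roots of unity is 0.
Geometric series: (1 - w^85)/(1 - w) = (1-1)/(1-w) = 0 since w^85 = 1, w ≠ 1.
Alternatively: coefficient of z^84 in z^85 - 1 is 0.

0


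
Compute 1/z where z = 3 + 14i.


|z|^2 = 9+196 = 205
1/z = (3 - 14i)/205

1/z = 0.0146 - 0.0683i


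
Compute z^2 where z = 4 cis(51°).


r^2 = 4^2 = 16
n*theta = 2*51° = 102° = 102° (mod 360)
a = 16*cos(102°) = -3.3266
b = 16*sin(102°) = 15.6504

16 cis(102°) = -3.3266 + 15.6504i


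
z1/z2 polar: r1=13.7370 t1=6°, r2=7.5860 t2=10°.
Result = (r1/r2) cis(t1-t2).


r = 13.7370 / 7.5860 = 1.8108
theta = 6° - 10° = -4° = 356° (mod 360)

1.8108 cis(356°)


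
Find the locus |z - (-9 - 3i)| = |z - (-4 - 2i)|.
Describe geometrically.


Equal distances means the locus is the perpendicular bisector of z1 and z2.
Midpoint = ((-9+(-4))/2, (-3+(-2))/2) = (-6.5000, -2.5000)

Perpendicular bisector through (-6.5000, -2.5000)


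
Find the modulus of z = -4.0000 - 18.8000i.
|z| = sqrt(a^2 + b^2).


|z| = sqrt((-4)^2 + (-18.8)^2) = sqrt(16 + 353.44) = sqrt(369.44) = 19.2208

|z| = 19.2208


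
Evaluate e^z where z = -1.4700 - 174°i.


e^-1.4700 = 0.22993
cos(-174°) = -0.9945
sin(-174°) = -0.1045
Real = 0.22993*(-0.9945) = -0.2287
Imag = 0.22993*(-0.1045) = -0.0240

-0.2287 - 0.0240i


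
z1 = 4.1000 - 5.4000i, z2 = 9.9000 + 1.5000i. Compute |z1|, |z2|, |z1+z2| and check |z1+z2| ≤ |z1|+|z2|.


|z1| = sqrt(4.1^2 + (-5.4)^2) = sqrt(45.97) = 6.7801
|z2| = sqrt(9.9^2 + 1.5^2) = sqrt(100.26) = 10.0130
z1+z2 = 14.0000 - 3.9000i
|z1+z2| = sqrt(211.21) = 14.5331
|z1|+|z2| = 6.7801 + 10.0130 = 16.7931

|z1+z2| = 14.5331 ≤ |z1|+|z2| = 16.7931 (verified)


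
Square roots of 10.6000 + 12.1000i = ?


|z| = sqrt(112.36+146.41) = 16.0863
sqrt((|z|+a)/2) = sqrt((16.0863+10.6)/2) = sqrt(13.3432) = 3.6528
sqrt((|z|-a)/2) = sqrt((16.0863-10.6)/2) = sqrt(2.7432) = 1.6563

±(3.6528 + 1.6563i) i.e. 3.6528 + 1.6563i and -3.6528 - 1.6563i


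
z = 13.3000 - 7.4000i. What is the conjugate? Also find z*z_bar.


z_bar = 13.3000 + 7.4000i
z*z_bar = 13.3^2 + (-7.4)^2 = 176.89 + 54.76 = 231.65

z_bar = 13.3000 + 7.4000i, z*z_bar = 231.65


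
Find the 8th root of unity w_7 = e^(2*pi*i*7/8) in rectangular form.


Angle = 360*7/8 = 315°
a = cos(315°) = 0.7071
b = sin(315°) = -0.7071

0.7071 - 0.7071i


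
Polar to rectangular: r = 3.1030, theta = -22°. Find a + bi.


a = 3.1030*cos(-22°) = 3.1030*0.9272 = 2.8771
b = 3.1030*sin(-22°) = 3.1030*(-0.3746) = -1.1624

2.8771 - 1.1624i


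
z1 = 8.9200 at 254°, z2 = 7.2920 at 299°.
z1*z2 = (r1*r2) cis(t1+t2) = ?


r = 8.9200 * 7.2920 = 65.0446
theta = 254° + 299° = 553° = 193° (mod 360)

65.0446 cis(193°)


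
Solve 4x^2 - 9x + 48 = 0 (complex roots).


disc = (-9)^2 - 4*4*48 = 81 - 768 = -687
sqrt(|disc|) = sqrt(687) = 26.2107
Real part = 9/(2*4) = 1.1250
Imag part = 26.2107/(2*4) = 3.2763

1.1250 ± 3.2763i


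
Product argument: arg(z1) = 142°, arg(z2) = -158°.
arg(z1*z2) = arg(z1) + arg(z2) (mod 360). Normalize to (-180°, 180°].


arg(z1*z2) = 142° - 158° = -16°
Normalized to (-180°, 180°]: -16°

-16°


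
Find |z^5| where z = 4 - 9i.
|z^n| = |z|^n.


|z| = sqrt(16+81) = sqrt(97) = 9.8489
|z^5| = |z|^5 = (sqrt(97))^5 = 97^2 * sqrt(97) = 9409*sqrt(97)

|z^5| = 9409*sqrt(97) ≈ 92667.9031


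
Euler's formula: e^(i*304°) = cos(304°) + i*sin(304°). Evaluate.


cos(304°) = 0.5592
sin(304°) = -0.8290

e^(i*304°) = 0.5592 - 0.8290i


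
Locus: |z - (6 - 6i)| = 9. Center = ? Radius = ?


|z - z0| = r is a circle with center z0 and radius r.
Center = (6, -6), radius = 9

Circle with center (6, -6) and radius 9


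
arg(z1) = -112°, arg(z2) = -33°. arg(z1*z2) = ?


arg(z1*z2) = -112° - 33° = -145°
Normalized to (-180°, 180°]: -145°

-145°


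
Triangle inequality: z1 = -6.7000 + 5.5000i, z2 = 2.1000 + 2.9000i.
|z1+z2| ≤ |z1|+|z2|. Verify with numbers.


|z1| = sqrt((-6.7)^2 + 5.5^2) = sqrt(75.14) = 8.6683
|z2| = sqrt(2.1^2 + 2.9^2) = sqrt(12.82) = 3.5805
z1+z2 = -4.6000 + 8.4000i
|z1+z2| = sqrt(91.72) = 9.5771
|z1|+|z2| = 8.6683 + 3.5805 = 12.2488

|z1+z2| = 9.5771 ≤ |z1|+|z2| = 12.2488 (verified)


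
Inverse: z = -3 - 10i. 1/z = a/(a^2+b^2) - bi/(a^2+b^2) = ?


|z|^2 = 9+100 = 109
1/z = (-3 + 10i)/109

1/z = -0.0275 + 0.0917i


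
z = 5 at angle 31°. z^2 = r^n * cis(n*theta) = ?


r^2 = 5^2 = 25
n*theta = 2*31° = 62° = 62° (mod 360)
a = 25*cos(62°) = 11.7368
b = 25*sin(62°) = 22.0737

25 cis(62°) = 11.7368 + 22.0737i


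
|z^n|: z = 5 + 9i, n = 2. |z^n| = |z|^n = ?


|z| = sqrt(25+81) = sqrt(106) = 10.2956
|z^2| = |z|^2 = (sqrt(106))^2 = 106

|z^2| = 106


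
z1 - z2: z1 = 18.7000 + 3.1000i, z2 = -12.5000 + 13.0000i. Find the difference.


Real: 18.7 + 12.5 = 31.2
Imag: 3.1 - 13 = -9.9

31.2000 - 9.9000i


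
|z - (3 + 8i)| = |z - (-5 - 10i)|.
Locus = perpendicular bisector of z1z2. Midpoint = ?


Equal distances means the locus is the perpendicular bisector of z1 and z2.
Midpoint = ((3+(-5))/2, (8+(-10))/2) = (-1.0000, -1.0000)

Perpendicular bisector through (-1.0000, -1.0000)


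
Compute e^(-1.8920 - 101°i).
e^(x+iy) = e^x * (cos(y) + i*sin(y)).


e^-1.8920 = 0.1508
cos(-101°) = -0.1908
sin(-101°) = -0.9816
Real = 0.1508*(-0.1908) = -0.0288
Imag = 0.1508*(-0.9816) = -0.1480

-0.0288 - 0.1480i


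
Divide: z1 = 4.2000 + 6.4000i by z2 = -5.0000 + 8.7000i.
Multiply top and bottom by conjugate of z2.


Conjugate of z2 = -5.0000 - 8.7000i
Numerator: (4.2000 + 6.4000i)(-5.0000 - 8.7000i) = 34.6800 - 68.5400i
Denominator: (-5)^2 + 8.7^2 = 100.69
Result = (34.6800 - 68.5400i)/100.69

0.3444 - 0.6807i


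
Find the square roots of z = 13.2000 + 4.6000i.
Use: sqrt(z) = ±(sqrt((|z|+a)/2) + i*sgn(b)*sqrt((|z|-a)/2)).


|z| = sqrt(174.24+21.16) = 13.9786
sqrt((|z|+a)/2) = sqrt((13.9786+13.2)/2) = sqrt(13.5893) = 3.6864
sqrt((|z|-a)/2) = sqrt((13.9786-13.2)/2) = sqrt(0.3893) = 0.6239

±(3.6864 + 0.6239i) i.e. 3.6864 + 0.6239i and -3.6864 - 0.6239i


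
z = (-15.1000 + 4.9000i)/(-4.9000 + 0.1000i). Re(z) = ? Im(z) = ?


Multiply by conjugate: (-15.1000 + 4.9000i)(-4.9000 - 0.1000i) / ((-4.9)^2 + 0.1^2)
Numerator real = -15.1*(-4.9) + 4.9*0.1 = 74.48
Numerator imag = 4.9*(-4.9) - (-15.1)*0.1 = -22.5
Denominator = 24.02
Re(z) = 74.48/24.02 = 3.1007
Im(z) = -22.5/24.02 = -0.9367

Re(z) = 3.1007, Im(z) = -0.9367


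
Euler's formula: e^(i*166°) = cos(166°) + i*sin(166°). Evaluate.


cos(166°) = -0.9703
sin(166°) = 0.2419

e^(i*166°) = -0.9703 + 0.2419i


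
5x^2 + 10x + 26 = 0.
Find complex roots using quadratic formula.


disc = 10^2 - 4*5*26 = 100 - 520 = -420
sqrt(|disc|) = sqrt(420) = 20.4939
Real part = -10/(2*5) = -1.0000
Imag part = 20.4939/(2*5) = 2.0494

-1.0000 ± 2.0494i


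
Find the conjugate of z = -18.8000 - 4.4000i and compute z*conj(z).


z_bar = -18.8000 + 4.4000i
z*z_bar = (-18.8)^2 + (-4.4)^2 = 353.44 + 19.36 = 372.8

z_bar = -18.8000 + 4.4000i, z*z_bar = 372.8


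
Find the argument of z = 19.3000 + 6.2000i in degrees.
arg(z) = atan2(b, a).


Re = 19.3, Im = 6.2
arg = atan2(6.2, 19.3) = 17.8093 degrees

arg(z) = 17.8093 degrees


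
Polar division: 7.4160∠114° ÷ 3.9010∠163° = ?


r = 7.4160 / 3.9010 = 1.9011
theta = 114° - 163° = -49° = 311° (mod 360)

1.9011 cis(311°)


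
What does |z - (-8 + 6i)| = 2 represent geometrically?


|z - z0| = r is a circle with center z0 and radius r.
Center = (-8, 6), radius = 2

Circle with center (-8, 6) and radius 2


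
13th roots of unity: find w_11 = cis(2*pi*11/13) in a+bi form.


Angle = 360*11/13 = 304.6154°
a = cos(304.6154°) = 0.5681
b = sin(304.6154°) = -0.8230

0.5681 - 0.8230i


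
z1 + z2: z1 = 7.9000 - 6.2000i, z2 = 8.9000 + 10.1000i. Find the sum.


Real: 7.9 + 8.9 = 16.8
Imag: -6.2 + 10.1 = 3.9

16.8000 + 3.9000i


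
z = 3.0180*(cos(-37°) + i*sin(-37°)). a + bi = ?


a = 3.0180*cos(-37°) = 3.0180*0.79864 = 2.4103
b = 3.0180*sin(-37°) = 3.0180*(-0.60182) = -1.8163

2.4103 - 1.8163i


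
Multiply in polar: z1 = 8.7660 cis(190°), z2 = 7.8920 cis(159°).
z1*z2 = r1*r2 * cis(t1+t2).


r = 8.7660 * 7.8920 = 69.1813
theta = 190° + 159° = 349° = 349° (mod 360)

69.1813 cis(349°)


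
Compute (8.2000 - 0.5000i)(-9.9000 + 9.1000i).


Real = 8.2*(-9.9) - (-0.5)*9.1 = -81.18 - (-4.55) = -76.63
Imag = 8.2*9.1 - (9.9)*(-0.5) = 74.62 + 4.95 = 79.57

-76.6300 + 79.5700i


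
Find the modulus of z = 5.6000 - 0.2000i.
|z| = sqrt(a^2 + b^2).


|z| = sqrt(5.6^2 + (-0.2)^2) = sqrt(31.36 + 0.04) = sqrt(31.4) = 5.6036

|z| = 5.6036


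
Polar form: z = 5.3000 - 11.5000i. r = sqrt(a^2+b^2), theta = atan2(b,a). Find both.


r = sqrt(28.09+132.25) = sqrt(160.34) = 12.6625
theta = atan2(-11.5, 5.3) = -65.2565 degrees

r = 12.6625, theta = -65.2565 degrees


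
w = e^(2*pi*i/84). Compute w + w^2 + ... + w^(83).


With w = e^(2*pi*i/84), all 84 of the 84th roots of unity w^0 = 1, w, ..., w^(83) sum to 0: 1 + w + ... + w^(83) = (1 - w^84)/(1 - w) = 0 since w^84 = 1, w ≠ 1.
Removing the root 1: w + w^2 + ... + w^(83) = 0 - 1 = -1

Sum = -1


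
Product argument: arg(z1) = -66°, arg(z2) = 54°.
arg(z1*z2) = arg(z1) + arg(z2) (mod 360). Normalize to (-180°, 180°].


arg(z1*z2) = -66° + 54° = -12°
Normalized to (-180°, 180°]: -12°

-12°


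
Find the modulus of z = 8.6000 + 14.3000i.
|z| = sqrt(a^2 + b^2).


|z| = sqrt(8.6^2 + 14.3^2) = sqrt(73.96 + 204.49) = sqrt(278.45) = 16.6868

|z| = 16.6868


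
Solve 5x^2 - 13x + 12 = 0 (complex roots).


disc = (-13)^2 - 4*5*12 = 169 - 240 = -71
sqrt(|disc|) = sqrt(71) = 8.4261
Real part = 13/(2*5) = 1.3000
Imag part = 8.4261/(2*5) = 0.8426

1.3000 ± 0.8426i


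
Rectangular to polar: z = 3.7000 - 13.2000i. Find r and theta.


r = sqrt(13.69+174.24) = sqrt(187.93) = 13.7088
theta = atan2(-13.2, 3.7) = -74.3417 degrees

r = 13.7088, theta = -74.3417 degrees


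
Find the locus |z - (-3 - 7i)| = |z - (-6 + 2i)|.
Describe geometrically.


Equal distances means the locus is the perpendicular bisector of z1 and z2.
Midpoint = ((-3+(-6))/2, (-7+2)/2) = (-4.5000, -2.5000)

Perpendicular bisector through (-4.5000, -2.5000)


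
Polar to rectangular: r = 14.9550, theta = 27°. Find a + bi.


a = 14.9550*cos(27°) = 14.9550*0.891007 = 13.3250
b = 14.9550*sin(27°) = 14.9550*0.45399 = 6.7894

13.3250 + 6.7894i


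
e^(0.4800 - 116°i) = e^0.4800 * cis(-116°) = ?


e^0.4800 = 1.6161
cos(-116°) = -0.43837
sin(-116°) = -0.89879
Real = 1.6161*(-0.43837) = -0.7084
Imag = 1.6161*(-0.89879) = -1.4525

-0.7084 - 1.4525i


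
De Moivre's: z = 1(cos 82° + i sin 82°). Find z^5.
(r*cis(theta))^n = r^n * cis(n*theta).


r^5 = 1^5 = 1
n*theta = 5*82° = 410° = 50° (mod 360)
a = 1*cos(50°) = 0.6428
b = 1*sin(50°) = 0.7660

1 cis(50°) = 0.6428 + 0.7660i


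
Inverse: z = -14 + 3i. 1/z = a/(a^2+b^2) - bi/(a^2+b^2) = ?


|z|^2 = 196+9 = 205
1/z = (-14 - 3i)/205

1/z = -0.0683 - 0.0146i


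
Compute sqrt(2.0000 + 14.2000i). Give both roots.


|z| = sqrt(4+201.64) = 14.3402
sqrt((|z|+a)/2) = sqrt((14.3402+2)/2) = sqrt(8.1701) = 2.8583
sqrt((|z|-a)/2) = sqrt((14.3402-2)/2) = sqrt(6.1701) = 2.4840

±(2.8583 + 2.4840i) i.e. 2.8583 + 2.4840i and -2.8583 - 2.4840i


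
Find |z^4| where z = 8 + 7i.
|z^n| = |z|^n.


|z| = sqrt(64+49) = sqrt(113) = 10.6301
|z^4| = |z|^4 = (sqrt(113))^4 = 113^2 = 12769

|z^4| = 12769


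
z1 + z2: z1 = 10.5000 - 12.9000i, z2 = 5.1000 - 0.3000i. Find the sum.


Real: 10.5 + 5.1 = 15.6
Imag: -12.9 - 0.3 = -13.2

15.6000 - 13.2000i


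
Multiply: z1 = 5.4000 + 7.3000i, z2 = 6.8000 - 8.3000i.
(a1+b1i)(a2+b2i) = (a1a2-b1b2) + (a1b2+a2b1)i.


Real = 5.4*6.8 - 7.3*(-8.3) = 36.72 - (-60.59) = 97.31
Imag = 5.4*(-8.3) + 6.8*7.3 = -44.82 + 49.64 = 4.82

97.3100 + 4.8200i


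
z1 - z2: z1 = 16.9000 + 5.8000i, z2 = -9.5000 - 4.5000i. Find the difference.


Real: 16.9 + 9.5 = 26.4
Imag: 5.8 + 4.5 = 10.3

26.4000 + 10.3000i


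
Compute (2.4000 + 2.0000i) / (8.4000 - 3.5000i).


Conjugate of z2 = 8.4000 + 3.5000i
Numerator: (2.4000 + 2.0000i)(8.4000 + 3.5000i) = 13.1600 + 25.2000i
Denominator: 8.4^2 + (-3.5)^2 = 82.81
Result = (13.1600 + 25.2000i)/82.81

0.1589 + 0.3043i


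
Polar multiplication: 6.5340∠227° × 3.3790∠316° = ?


r = 6.5340 * 3.3790 = 22.0784
theta = 227° + 316° = 543° = 183° (mod 360)

22.0784 cis(183°)


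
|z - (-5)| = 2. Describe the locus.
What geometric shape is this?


|z - z0| = r is a circle with center z0 and radius r.
Center = (-5, 0), radius = 2

Circle with center (-5, 0) and radius 2


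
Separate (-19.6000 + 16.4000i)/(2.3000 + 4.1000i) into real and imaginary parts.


Multiply by conjugate: (-19.6000 + 16.4000i)(2.3000 - 4.1000i) / (2.3^2 + 4.1^2)
Numerator real = -19.6*2.3 + 16.4*4.1 = 22.16
Numerator imag = 16.4*2.3 - (-19.6)*4.1 = 118.08
Denominator = 22.1
Re(z) = 22.16/22.1 = 1.0027
Im(z) = 118.08/22.1 = 5.3430

Re(z) = 1.0027, Im(z) = 5.3430


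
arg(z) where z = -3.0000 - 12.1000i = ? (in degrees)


Re = -3, Im = -12.1
arg = atan2(-12.1, -3) = -103.9248 degrees

arg(z) = -103.9248 degrees


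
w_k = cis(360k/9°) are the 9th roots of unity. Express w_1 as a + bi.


Angle = 360*1/9 = 40°
a = cos(40°) = 0.7660
b = sin(40°) = 0.6428

0.7660 + 0.6428i


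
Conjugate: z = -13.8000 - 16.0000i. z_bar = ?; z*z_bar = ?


z_bar = -13.8000 + 16.0000i
z*z_bar = (-13.8)^2 + (-16)^2 = 190.44 + 256 = 446.44

z_bar = -13.8000 + 16.0000i, z*z_bar = 446.44


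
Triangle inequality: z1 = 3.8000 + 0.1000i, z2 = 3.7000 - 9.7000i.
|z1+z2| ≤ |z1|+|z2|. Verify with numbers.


|z1| = sqrt(3.8^2 + 0.1^2) = sqrt(14.45) = 3.8013
|z2| = sqrt(3.7^2 + (-9.7)^2) = sqrt(107.78) = 10.3817
z1+z2 = 7.5000 - 9.6000i
|z1+z2| = sqrt(148.41) = 12.1824
|z1|+|z2| = 3.8013 + 10.3817 = 14.1830

|z1+z2| = 12.1824 ≤ |z1|+|z2| = 14.1830 (verified)


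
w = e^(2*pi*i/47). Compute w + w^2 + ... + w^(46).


With w = e^(2*pi*i/47), all 47 of the 47th roots of unity w^0 = 1, w, ..., w^(46) sum to 0: 1 + w + ... + w^(46) = (1 - w^47)/(1 - w) = 0 since w^47 = 1, w ≠ 1.
Removing the root 1: w + w^2 + ... + w^(46) = 0 - 1 = -1

Sum = -1


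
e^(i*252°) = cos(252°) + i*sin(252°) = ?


cos(252°) = -0.3090
sin(252°) = -0.9511

e^(i*252°) = -0.3090 - 0.9511i


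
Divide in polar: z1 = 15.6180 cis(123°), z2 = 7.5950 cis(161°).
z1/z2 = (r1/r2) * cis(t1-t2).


r = 15.6180 / 7.5950 = 2.0564
theta = 123° - 161° = -38° = 322° (mod 360)

2.0564 cis(322°)


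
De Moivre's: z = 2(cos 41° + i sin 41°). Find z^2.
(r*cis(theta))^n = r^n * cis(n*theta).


r^2 = 2^2 = 4
n*theta = 2*41° = 82° = 82° (mod 360)
a = 4*cos(82°) = 0.5567
b = 4*sin(82°) = 3.9611

4 cis(82°) = 0.5567 + 3.9611i


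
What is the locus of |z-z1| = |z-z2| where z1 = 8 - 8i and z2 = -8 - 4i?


Equal distances means the locus is the perpendicular bisector of z1 and z2.
Midpoint = ((8+(-8))/2, (-8+(-4))/2) = (0, -6.0000)

Perpendicular bisector through (0, -6.0000)


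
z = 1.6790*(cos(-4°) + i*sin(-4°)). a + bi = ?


a = 1.6790*cos(-4°) = 1.6790*0.99756 = 1.6749
b = 1.6790*sin(-4°) = 1.6790*(-0.06976) = -0.1171

1.6749 - 0.1171i


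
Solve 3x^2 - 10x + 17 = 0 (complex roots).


disc = (-10)^2 - 4*3*17 = 100 - 204 = -104
sqrt(|disc|) = sqrt(104) = 10.1980
Real part = 10/(2*3) = 1.6667
Imag part = 10.1980/(2*3) = 1.6997

1.6667 ± 1.6997i


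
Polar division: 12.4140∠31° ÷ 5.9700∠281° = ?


r = 12.4140 / 5.9700 = 2.0794
theta = 31° - 281° = -250° = 110° (mod 360)

2.0794 cis(110°)


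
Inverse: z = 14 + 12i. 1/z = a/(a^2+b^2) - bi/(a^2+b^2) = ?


|z|^2 = 196+144 = 340
1/z = (14 - 12i)/340

1/z = 0.0412 - 0.0353i


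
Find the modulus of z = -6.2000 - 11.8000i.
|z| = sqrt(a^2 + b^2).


|z| = sqrt((-6.2)^2 + (-11.8)^2) = sqrt(38.44 + 139.24) = sqrt(177.68) = 13.3297

|z| = 13.3297


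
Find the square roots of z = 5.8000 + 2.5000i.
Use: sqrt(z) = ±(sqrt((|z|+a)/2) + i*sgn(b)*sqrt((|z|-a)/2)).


|z| = sqrt(33.64+6.25) = 6.3159
sqrt((|z|+a)/2) = sqrt((6.3159+5.8)/2) = sqrt(6.0579) = 2.4613
sqrt((|z|-a)/2) = sqrt((6.3159-5.8)/2) = sqrt(0.2579) = 0.5079

±(2.4613 + 0.5079i) i.e. 2.4613 + 0.5079i and -2.4613 - 0.5079i


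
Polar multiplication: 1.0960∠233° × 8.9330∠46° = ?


r = 1.0960 * 8.9330 = 9.7906
theta = 233° + 46° = 279° = 279° (mod 360)

9.7906 cis(279°)


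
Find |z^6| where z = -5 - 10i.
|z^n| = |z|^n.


|z| = sqrt(25+100) = sqrt(125) = 11.1803
|z^6| = |z|^6 = (sqrt(125))^6 = 125^3 = 1953125

|z^6| = 1953125


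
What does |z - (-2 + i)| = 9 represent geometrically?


|z - z0| = r is a circle with center z0 and radius r.
Center = (-2, 1), radius = 9

Circle with center (-2, 1) and radius 9


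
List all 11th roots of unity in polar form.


The 11th roots of unity are cis(360k/11°) for k=0..10
Angle step = 360/11 = 32.7273°
Primitive root: cis(32.7273°)
Primitive root = 0.8413 + 0.5406i

11 roots at angles: 0°, 32.7273°, 65.4545°, 98.1818°, 130.9091°, 163.6364°, 196.3636°, 229.0909°, 261.8182°, 294.5455°, 327.2727°


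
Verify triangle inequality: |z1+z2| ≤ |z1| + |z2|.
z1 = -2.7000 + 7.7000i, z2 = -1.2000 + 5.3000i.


|z1| = sqrt((-2.7)^2 + 7.7^2) = sqrt(66.58) = 8.1597
|z2| = sqrt((-1.2)^2 + 5.3^2) = sqrt(29.53) = 5.4342
z1+z2 = -3.9000 + 13.0000i
|z1+z2| = sqrt(184.21) = 13.5724
|z1|+|z2| = 8.1597 + 5.4342 = 13.5939

|z1+z2| = 13.5724 ≤ |z1|+|z2| = 13.5939 (verified)


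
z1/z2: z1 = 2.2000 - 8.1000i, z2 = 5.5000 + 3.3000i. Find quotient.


Conjugate of z2 = 5.5000 - 3.3000i
Numerator: (2.2000 - 8.1000i)(5.5000 - 3.3000i) = -14.6300 - 51.8100i
Denominator: 5.5^2 + 3.3^2 = 41.14
Result = (-14.6300 - 51.8100i)/41.14

-0.3556 - 1.2594i


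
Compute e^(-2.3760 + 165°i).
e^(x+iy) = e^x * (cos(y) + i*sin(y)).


e^-2.3760 = 0.09292
cos(165°) = -0.9659
sin(165°) = 0.2588
Real = 0.09292*(-0.9659) = -0.0898
Imag = 0.09292*0.2588 = 0.0240

-0.0898 + 0.0240i


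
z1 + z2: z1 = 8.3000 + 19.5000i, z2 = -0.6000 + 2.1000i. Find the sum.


Real: 8.3 - 0.6 = 7.7
Imag: 19.5 + 2.1 = 21.6

7.7000 + 21.6000i


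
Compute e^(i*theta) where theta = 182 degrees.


cos(182°) = -0.9994
sin(182°) = -0.0349

e^(i*182°) = -0.9994 - 0.0349i


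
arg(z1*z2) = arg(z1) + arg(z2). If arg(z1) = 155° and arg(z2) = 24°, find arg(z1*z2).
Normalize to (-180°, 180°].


arg(z1*z2) = 155° + 24° = 179°
Normalized to (-180°, 180°]: 179°

179°


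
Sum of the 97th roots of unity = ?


The sum of all 97th roots of unity is 0.
Geometric series: (1 - w^97)/(1 - w) = (1-1)/(1-w) = 0 since w^97 = 1, w ≠ 1.
Alternatively: coefficient of z^96 in z^97 - 1 is 0.

0


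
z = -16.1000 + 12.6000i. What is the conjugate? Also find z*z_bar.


z_bar = -16.1000 - 12.6000i
z*z_bar = (-16.1)^2 + 12.6^2 = 259.21 + 158.76 = 417.97

z_bar = -16.1000 - 12.6000i, z*z_bar = 417.97


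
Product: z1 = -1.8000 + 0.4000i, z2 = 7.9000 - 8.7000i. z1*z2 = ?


Real = -1.8*7.9 - 0.4*(-8.7) = -14.22 - (-3.48) = -10.74
Imag = -1.8*(-8.7) + 7.9*0.4 = 15.66 + 3.16 = 18.82

-10.7400 + 18.8200i


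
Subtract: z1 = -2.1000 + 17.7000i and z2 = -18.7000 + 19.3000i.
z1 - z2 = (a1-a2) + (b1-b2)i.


Real: -2.1 + 18.7 = 16.6
Imag: 17.7 - 19.3 = -1.6

16.6000 - 1.6000i


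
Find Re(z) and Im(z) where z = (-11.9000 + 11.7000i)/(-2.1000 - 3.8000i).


Multiply by conjugate: (-11.9000 + 11.7000i)(-2.1000 + 3.8000i) / ((-2.1)^2 + (-3.8)^2)
Numerator real = -11.9*(-2.1) + 11.7*(-3.8) = -19.47
Numerator imag = 11.7*(-2.1) - (-11.9)*(-3.8) = -69.79
Denominator = 18.85
Re(z) = -19.47/18.85 = -1.0329
Im(z) = -69.79/18.85 = -3.7024

Re(z) = -1.0329, Im(z) = -3.7024


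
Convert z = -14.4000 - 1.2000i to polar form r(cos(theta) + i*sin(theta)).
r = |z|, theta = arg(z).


r = sqrt(207.36+1.44) = sqrt(208.8) = 14.4499
theta = atan2(-1.2, -14.4) = -175.2364 degrees

r = 14.4499, theta = -175.2364 degrees


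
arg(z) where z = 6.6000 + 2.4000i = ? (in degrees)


Re = 6.6, Im = 2.4
arg = atan2(2.4, 6.6) = 19.9831 degrees

arg(z) = 19.9831 degrees


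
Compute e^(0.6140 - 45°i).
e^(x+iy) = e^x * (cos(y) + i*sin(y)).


e^0.6140 = 1.8478
cos(-45°) = 0.7071
sin(-45°) = -0.7071
Real = 1.8478*0.7071 = 1.3066
Imag = 1.8478*(-0.7071) = -1.3066

1.3066 - 1.3066i


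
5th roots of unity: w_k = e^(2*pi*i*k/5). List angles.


The 5th roots of unity are cis(360k/5°) for k=0..4
Angle step = 360/5 = 72°
Primitive root: cis(72°)
Primitive root = 0.3090 + 0.9511i

5 roots at angles: 0°, 72°, 144°, 216°, 288°


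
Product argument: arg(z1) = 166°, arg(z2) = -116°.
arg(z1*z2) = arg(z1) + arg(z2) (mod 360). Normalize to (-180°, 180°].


arg(z1*z2) = 166° - 116° = 50°
Normalized to (-180°, 180°]: 50°

50°


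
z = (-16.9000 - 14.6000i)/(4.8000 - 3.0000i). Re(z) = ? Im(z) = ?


Multiply by conjugate: (-16.9000 - 14.6000i)(4.8000 + 3.0000i) / (4.8^2 + (-3)^2)
Numerator real = -16.9*4.8 - (14.6)*(-3) = -37.32
Numerator imag = -14.6*4.8 - (-16.9)*(-3) = -120.78
Denominator = 32.04
Re(z) = -37.32/32.04 = -1.1648
Im(z) = -120.78/32.04 = -3.7697

Re(z) = -1.1648, Im(z) = -3.7697


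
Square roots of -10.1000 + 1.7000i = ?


|z| = sqrt(102.01+2.89) = 10.2421
sqrt((|z|+a)/2) = sqrt((10.2421+(-10.1))/2) = sqrt(0.0710) = 0.2665
sqrt((|z|-a)/2) = sqrt((10.2421-(-10.1))/2) = sqrt(10.1710) = 3.1892

±(0.2665 + 3.1892i) i.e. 0.2665 + 3.1892i and -0.2665 - 3.1892i


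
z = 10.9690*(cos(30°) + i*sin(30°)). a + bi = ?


a = 10.9690*cos(30°) = 10.9690*0.866025 = 9.4994
b = 10.9690*sin(30°) = 10.9690*0.5 = 5.4845

9.4994 + 5.4845i


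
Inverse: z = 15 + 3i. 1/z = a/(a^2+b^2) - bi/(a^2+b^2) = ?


|z|^2 = 225+9 = 234
1/z = (15 - 3i)/234

1/z = 0.0641 - 0.0128i


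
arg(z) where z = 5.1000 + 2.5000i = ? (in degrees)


Re = 5.1, Im = 2.5
arg = atan2(2.5, 5.1) = 26.1139 degrees

arg(z) = 26.1139 degrees


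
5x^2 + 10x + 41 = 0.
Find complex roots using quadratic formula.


disc = 10^2 - 4*5*41 = 100 - 820 = -720
sqrt(|disc|) = sqrt(720) = 26.8328
Real part = -10/(2*5) = -1.0000
Imag part = 26.8328/(2*5) = 2.6833

-1.0000 ± 2.6833i


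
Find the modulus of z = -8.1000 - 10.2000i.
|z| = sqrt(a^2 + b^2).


|z| = sqrt((-8.1)^2 + (-10.2)^2) = sqrt(65.61 + 104.04) = sqrt(169.65) = 13.0250

|z| = 13.0250


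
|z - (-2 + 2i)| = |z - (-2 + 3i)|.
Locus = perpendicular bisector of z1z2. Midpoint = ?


Equal distances means the locus is the perpendicular bisector of z1 and z2.
Midpoint = ((-2+(-2))/2, (2+3)/2) = (-2.0000, 2.5000)

Perpendicular bisector through (-2.0000, 2.5000)


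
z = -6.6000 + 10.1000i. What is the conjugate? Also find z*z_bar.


z_bar = -6.6000 - 10.1000i
z*z_bar = (-6.6)^2 + 10.1^2 = 43.56 + 102.01 = 145.57

z_bar = -6.6000 - 10.1000i, z*z_bar = 145.57


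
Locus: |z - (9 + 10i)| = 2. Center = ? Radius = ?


|z - z0| = r is a circle with center z0 and radius r.
Center = (9, 10), radius = 2

Circle with center (9, 10) and radius 2


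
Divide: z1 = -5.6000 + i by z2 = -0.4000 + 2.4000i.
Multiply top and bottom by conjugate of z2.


Conjugate of z2 = -0.4000 - 2.4000i
Numerator: (-5.6000 + i)(-0.4000 - 2.4000i) = 4.6400 + 13.0400i
Denominator: (-0.4)^2 + 2.4^2 = 5.92
Result = (4.6400 + 13.0400i)/5.92

0.7838 + 2.2027i


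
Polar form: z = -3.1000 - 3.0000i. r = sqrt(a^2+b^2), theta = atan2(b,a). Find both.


r = sqrt(9.61+9) = sqrt(18.61) = 4.3139
theta = atan2(-3, -3.1) = -135.9392 degrees

r = 4.3139, theta = -135.9392 degrees


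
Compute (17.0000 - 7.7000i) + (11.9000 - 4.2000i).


Real: 17 + 11.9 = 28.9
Imag: -7.7 - 4.2 = -11.9

28.9000 - 11.9000i


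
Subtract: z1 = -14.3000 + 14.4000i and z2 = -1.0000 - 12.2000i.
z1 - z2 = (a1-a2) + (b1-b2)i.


Real: -14.3 + 1 = -13.3
Imag: 14.4 + 12.2 = 26.6

-13.3000 + 26.6000i


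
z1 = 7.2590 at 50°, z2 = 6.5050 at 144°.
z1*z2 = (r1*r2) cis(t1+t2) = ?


r = 7.2590 * 6.5050 = 47.2198
theta = 50° + 144° = 194° = 194° (mod 360)

47.2198 cis(194°)


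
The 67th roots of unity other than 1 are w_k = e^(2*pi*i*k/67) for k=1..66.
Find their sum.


With w = e^(2*pi*i/67), all 67 of the 67th roots of unity w^0 = 1, w, ..., w^(66) sum to 0: 1 + w + ... + w^(66) = (1 - w^67)/(1 - w) = 0 since w^67 = 1, w ≠ 1.
Removing the root 1: w + w^2 + ... + w^(66) = 0 - 1 = -1

Sum = -1


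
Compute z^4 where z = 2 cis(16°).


r^4 = 2^4 = 16
n*theta = 4*16° = 64° = 64° (mod 360)
a = 16*cos(64°) = 7.0139
b = 16*sin(64°) = 14.3807

16 cis(64°) = 7.0139 + 14.3807i


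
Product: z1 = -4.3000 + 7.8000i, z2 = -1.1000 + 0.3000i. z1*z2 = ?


Real = -4.3*(-1.1) - 7.8*0.3 = 4.73 - 2.34 = 2.39
Imag = -4.3*0.3 - (1.1)*7.8 = -1.29 - (8.58) = -9.87

2.3900 - 9.8700i


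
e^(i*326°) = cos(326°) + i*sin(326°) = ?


cos(326°) = 0.8290
sin(326°) = -0.5592

e^(i*326°) = 0.8290 - 0.5592i


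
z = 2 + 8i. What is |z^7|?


|z| = sqrt(4+64) = sqrt(68) = 8.2462
|z^7| = |z|^7 = (sqrt(68))^7 = 68^3 * sqrt(68) = 314432*sqrt(68)

|z^7| = 314432*sqrt(68) ≈ 2592872.6961


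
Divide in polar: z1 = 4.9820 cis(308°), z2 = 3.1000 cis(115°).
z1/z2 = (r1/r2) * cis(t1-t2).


r = 4.9820 / 3.1000 = 1.6071
theta = 308° - 115° = 193° = 193° (mod 360)

1.6071 cis(193°)


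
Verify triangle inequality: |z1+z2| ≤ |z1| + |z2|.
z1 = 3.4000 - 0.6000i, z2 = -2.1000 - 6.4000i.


|z1| = sqrt(3.4^2 + (-0.6)^2) = sqrt(11.92) = 3.4525
|z2| = sqrt((-2.1)^2 + (-6.4)^2) = sqrt(45.37) = 6.7357
z1+z2 = 1.3000 - 7.0000i
|z1+z2| = sqrt(50.69) = 7.1197
|z1|+|z2| = 3.4525 + 6.7357 = 10.1882

|z1+z2| = 7.1197 ≤ |z1|+|z2| = 10.1882 (verified)


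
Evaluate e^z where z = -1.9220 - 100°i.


e^-1.9220 = 0.1463
cos(-100°) = -0.1736
sin(-100°) = -0.9848
Real = 0.1463*(-0.1736) = -0.0254
Imag = 0.1463*(-0.9848) = -0.1441

-0.0254 - 0.1441i


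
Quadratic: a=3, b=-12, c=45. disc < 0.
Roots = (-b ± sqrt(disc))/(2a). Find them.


disc = (-12)^2 - 4*3*45 = 144 - 540 = -396
sqrt(|disc|) = sqrt(396) = 19.8997
Real part = 12/(2*3) = 2.0000
Imag part = 19.8997/(2*3) = 3.3166

2.0000 ± 3.3166i


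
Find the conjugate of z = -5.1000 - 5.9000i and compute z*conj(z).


z_bar = -5.1000 + 5.9000i
z*z_bar = (-5.1)^2 + (-5.9)^2 = 26.01 + 34.81 = 60.82

z_bar = -5.1000 + 5.9000i, z*z_bar = 60.82


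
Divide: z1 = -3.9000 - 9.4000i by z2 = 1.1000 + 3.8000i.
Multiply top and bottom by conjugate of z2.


Conjugate of z2 = 1.1000 - 3.8000i
Numerator: (-3.9000 - 9.4000i)(1.1000 - 3.8000i) = -40.0100 + 4.4800i
Denominator: 1.1^2 + 3.8^2 = 15.65
Result = (-40.0100 + 4.4800i)/15.65

-2.5565 + 0.2863i


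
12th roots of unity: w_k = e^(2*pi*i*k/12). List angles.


The 12th roots of unity are cis(360k/12°) for k=0..11
Angle step = 360/12 = 30°
Primitive root: cis(30°)
Primitive root = 0.8660 + 0.5000i

12 roots at angles: 0°, 30°, 60°, 90°, 120°, 150°, 180°, 210°, 240°, 270°, 300°, 330°


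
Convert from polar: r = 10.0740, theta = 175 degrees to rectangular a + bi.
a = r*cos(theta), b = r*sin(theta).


a = 10.0740*cos(175°) = 10.0740*(-0.9962) = -10.0357
b = 10.0740*sin(175°) = 10.0740*0.08716 = 0.8780

-10.0357 + 0.8780i


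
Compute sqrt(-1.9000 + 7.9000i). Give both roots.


|z| = sqrt(3.61+62.41) = 8.1253
sqrt((|z|+a)/2) = sqrt((8.1253+(-1.9))/2) = sqrt(3.1126) = 1.7643
sqrt((|z|-a)/2) = sqrt((8.1253-(-1.9))/2) = sqrt(5.0126) = 2.2389

±(1.7643 + 2.2389i) i.e. 1.7643 + 2.2389i and -1.7643 - 2.2389i


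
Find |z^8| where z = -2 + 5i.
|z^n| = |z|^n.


|z| = sqrt(4+25) = sqrt(29) = 5.3852
|z^8| = |z|^8 = (sqrt(29))^8 = 29^4 = 707281

|z^8| = 707281


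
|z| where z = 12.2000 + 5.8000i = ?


|z| = sqrt(12.2^2 + 5.8^2) = sqrt(148.84 + 33.64) = sqrt(182.48) = 13.5085

|z| = 13.5085


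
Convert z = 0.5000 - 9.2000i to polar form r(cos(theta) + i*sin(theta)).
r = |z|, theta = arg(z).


r = sqrt(0.25+84.64) = sqrt(84.89) = 9.2136
theta = atan2(-9.2, 0.5) = -86.8892 degrees

r = 9.2136, theta = -86.8892 degrees


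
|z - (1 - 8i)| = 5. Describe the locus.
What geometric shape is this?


|z - z0| = r is a circle with center z0 and radius r.
Center = (1, -8), radius = 5

Circle with center (1, -8) and radius 5


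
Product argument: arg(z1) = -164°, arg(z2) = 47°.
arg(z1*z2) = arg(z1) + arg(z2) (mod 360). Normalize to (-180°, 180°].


arg(z1*z2) = -164° + 47° = -117°
Normalized to (-180°, 180°]: -117°

-117°


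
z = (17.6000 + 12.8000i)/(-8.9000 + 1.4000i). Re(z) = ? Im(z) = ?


Multiply by conjugate: (17.6000 + 12.8000i)(-8.9000 - 1.4000i) / ((-8.9)^2 + 1.4^2)
Numerator real = 17.6*(-8.9) + 12.8*1.4 = -138.72
Numerator imag = 12.8*(-8.9) - 17.6*1.4 = -138.56
Denominator = 81.17
Re(z) = -138.72/81.17 = -1.7090
Im(z) = -138.56/81.17 = -1.7070

Re(z) = -1.7090, Im(z) = -1.7070


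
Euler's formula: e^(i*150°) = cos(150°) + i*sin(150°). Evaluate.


cos(150°) = -0.8660
sin(150°) = 0.5000

e^(i*150°) = -0.8660 + 0.5000i


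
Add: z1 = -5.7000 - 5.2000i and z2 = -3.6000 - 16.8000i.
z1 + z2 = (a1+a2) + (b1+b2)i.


Real: -5.7 - 3.6 = -9.3
Imag: -5.2 - 16.8 = -22

-9.3000 - 22.0000i


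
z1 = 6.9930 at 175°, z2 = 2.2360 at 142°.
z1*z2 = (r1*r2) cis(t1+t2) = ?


r = 6.9930 * 2.2360 = 15.6363
theta = 175° + 142° = 317° = 317° (mod 360)

15.6363 cis(317°)


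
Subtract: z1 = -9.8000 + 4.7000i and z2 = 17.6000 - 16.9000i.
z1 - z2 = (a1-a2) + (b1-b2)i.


Real: -9.8 - 17.6 = -27.4
Imag: 4.7 + 16.9 = 21.6

-27.4000 + 21.6000i
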